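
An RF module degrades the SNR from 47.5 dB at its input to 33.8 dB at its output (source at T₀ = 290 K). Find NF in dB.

13.7 dB

NF (dB) = SNR_in(dB) − SNR_out(dB) when the source is at T₀
NF = 47.5 − 33.8 = 13.7 dB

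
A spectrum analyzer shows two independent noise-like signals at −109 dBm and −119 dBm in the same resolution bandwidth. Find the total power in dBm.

Convert to linear, add, convert back:
P₁ = 1.26×10⁻¹⁴ W, P₂ = 1.26×10⁻¹⁵ W
P_tot = 1.38×10⁻¹⁴ W → 10 log₁₀(P_tot / 10⁻³) = −108.6 dBm

−108.6 dBm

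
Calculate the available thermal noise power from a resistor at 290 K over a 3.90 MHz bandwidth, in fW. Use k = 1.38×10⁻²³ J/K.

15.6 fW

P_n = kTB = 1.38×10⁻²³ × 290 × 3.90×10⁶ = 1.56×10⁻¹⁴ W = 15.6 fW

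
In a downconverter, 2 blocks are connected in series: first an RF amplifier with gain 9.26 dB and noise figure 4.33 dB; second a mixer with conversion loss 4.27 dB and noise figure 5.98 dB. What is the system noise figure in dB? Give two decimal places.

4.86 dB

Convert to linear (a loss of L dB is a gain of −L dB): F_i = 10^(NF_i/10), G_i = 10^(G_i,dB/10)
  Stage 1: F_1 = 10^(4.33/10) = 2.710, G_1 = 10^(9.26/10) = 8.433
  Stage 2: F_2 = 10^(5.98/10) = 3.963, G_2 = 10^(−4.27/10) = 0.3741
Friis cascade:
  F = 2.710 + (3.963 − 1)/8.433 = 3.062
NF = 10 log₁₀(3.062) = 4.86 dB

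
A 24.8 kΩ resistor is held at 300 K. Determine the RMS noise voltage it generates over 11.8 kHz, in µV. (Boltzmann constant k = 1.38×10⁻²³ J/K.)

V_n = √(4kTRB)
4kTRB = 4 × 1.38×10⁻²³ × 300 × 2.48×10⁴ × 1.18×10⁴ = 4.85×10⁻¹² V²
V_n = √(4.85×10⁻¹²) = 2.20×10⁻⁶ V = 2.20 µV

2.20 µV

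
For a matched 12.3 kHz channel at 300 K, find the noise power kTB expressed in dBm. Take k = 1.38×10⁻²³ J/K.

−132.9 dBm

P_n = kTB = 1.38×10⁻²³ × 300 × 1.23×10⁴ = 5.09×10⁻¹⁷ W
In dBm: 10 log₁₀(5.09×10⁻¹⁷ / 10⁻³) = −132.9 dBm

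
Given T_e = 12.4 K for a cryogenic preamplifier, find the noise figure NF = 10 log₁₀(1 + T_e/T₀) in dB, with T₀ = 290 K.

0.182 dB

F = 1 + T_e/T₀ = 1 + 12.4/290 = 1.04276
NF = 10 log₁₀(1.04276) = 0.182 dB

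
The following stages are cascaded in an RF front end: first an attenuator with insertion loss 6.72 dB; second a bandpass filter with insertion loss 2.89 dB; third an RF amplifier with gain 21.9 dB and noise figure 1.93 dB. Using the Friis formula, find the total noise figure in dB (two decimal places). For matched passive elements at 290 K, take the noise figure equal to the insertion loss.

11.54 dB

Convert to linear (a loss of L dB is a gain of −L dB): F_i = 10^(NF_i/10), G_i = 10^(G_i,dB/10)
  Stage 1: F_1 = 10^(6.72/10) = 4.699, G_1 = 10^(−6.72/10) = 0.2128
  Stage 2: F_2 = 10^(2.89/10) = 1.945, G_2 = 10^(−2.89/10) = 0.5140
  Stage 3: F_3 = 10^(1.93/10) = 1.560, G_3 = 10^(21.9/10) = 154.9
Friis cascade:
  F = 4.699 + (1.945 − 1)/0.2128 + (1.560 − 1)/0.1094 = 14.26
NF = 10 log₁₀(14.26) = 11.54 dB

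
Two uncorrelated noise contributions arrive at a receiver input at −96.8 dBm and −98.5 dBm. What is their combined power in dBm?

Convert to linear, add, convert back:
P₁ = 2.09×10⁻¹³ W, P₂ = 1.41×10⁻¹³ W
P_tot = 3.50×10⁻¹³ W → 10 log₁₀(P_tot / 10⁻³) = −94.6 dBm

−94.6 dBm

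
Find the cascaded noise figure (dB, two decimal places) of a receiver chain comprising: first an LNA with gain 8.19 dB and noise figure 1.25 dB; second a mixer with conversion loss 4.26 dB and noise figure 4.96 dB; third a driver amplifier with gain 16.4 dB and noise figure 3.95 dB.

3.54 dB

Convert to linear (a loss of L dB is a gain of −L dB): F_i = 10^(NF_i/10), G_i = 10^(G_i,dB/10)
  Stage 1: F_1 = 10^(1.25/10) = 1.334, G_1 = 10^(8.19/10) = 6.592
  Stage 2: F_2 = 10^(4.96/10) = 3.133, G_2 = 10^(−4.26/10) = 0.3750
  Stage 3: F_3 = 10^(3.95/10) = 2.483, G_3 = 10^(16.4/10) = 43.65
Friis cascade:
  F = 1.334 + (3.133 − 1)/6.592 + (2.483 − 1)/2.472 = 2.257
NF = 10 log₁₀(2.257) = 3.54 dB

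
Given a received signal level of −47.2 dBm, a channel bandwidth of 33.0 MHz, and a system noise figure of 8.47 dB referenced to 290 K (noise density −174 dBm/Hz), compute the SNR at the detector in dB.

43.1 dB

Noise floor: N = −174 + 10 log₁₀(B) + NF
10 log₁₀(3.30×10⁷) = 75.19 dB
N = −174 + 75.19 + 8.47 = −90.34 dBm
SNR = P_sig − N = −47.2 − (−90.34) = 43.14 dB → 43.1 dB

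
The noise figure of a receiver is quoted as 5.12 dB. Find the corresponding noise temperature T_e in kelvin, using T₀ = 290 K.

653 K

F = 10^(5.12/10) = 3.25087
T_e = (F − 1)·T₀ = (3.25087 − 1) × 290 = 653 K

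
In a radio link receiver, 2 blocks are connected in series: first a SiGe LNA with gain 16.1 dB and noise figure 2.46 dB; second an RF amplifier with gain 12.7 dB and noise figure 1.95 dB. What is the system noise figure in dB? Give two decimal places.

Convert to linear (a loss of L dB is a gain of −L dB): F_i = 10^(NF_i/10), G_i = 10^(G_i,dB/10)
  Stage 1: F_1 = 10^(2.46/10) = 1.762, G_1 = 10^(16.1/10) = 40.74
  Stage 2: F_2 = 10^(1.95/10) = 1.567, G_2 = 10^(12.7/10) = 18.62
Friis cascade:
  F = 1.762 + (1.567 − 1)/40.74 = 1.776
NF = 10 log₁₀(1.776) = 2.49 dB

2.49 dB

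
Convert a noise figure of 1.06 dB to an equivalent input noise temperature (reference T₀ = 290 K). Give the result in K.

80.2 K

F = 10^(1.06/10) = 1.27644
T_e = (F − 1)·T₀ = (1.27644 − 1) × 290 = 80.2 K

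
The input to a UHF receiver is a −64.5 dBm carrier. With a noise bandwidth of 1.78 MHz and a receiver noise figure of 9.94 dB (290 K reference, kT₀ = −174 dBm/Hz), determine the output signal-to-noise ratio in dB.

Noise floor: N = −174 + 10 log₁₀(B) + NF
10 log₁₀(1.78×10⁶) = 62.5 dB
N = −174 + 62.5 + 9.94 = −101.56 dBm
SNR = P_sig − N = −64.5 − (−101.56) = 37.06 dB → 37.1 dB

37.1 dB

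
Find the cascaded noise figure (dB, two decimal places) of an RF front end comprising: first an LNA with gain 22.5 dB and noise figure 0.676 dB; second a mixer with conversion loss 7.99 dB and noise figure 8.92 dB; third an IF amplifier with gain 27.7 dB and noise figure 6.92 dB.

1.29 dB

Convert to linear (a loss of L dB is a gain of −L dB): F_i = 10^(NF_i/10), G_i = 10^(G_i,dB/10)
  Stage 1: F_1 = 10^(0.676/10) = 1.168, G_1 = 10^(22.5/10) = 177.8
  Stage 2: F_2 = 10^(8.92/10) = 7.798, G_2 = 10^(−7.99/10) = 0.1589
  Stage 3: F_3 = 10^(6.92/10) = 4.920, G_3 = 10^(27.7/10) = 588.8
Friis cascade:
  F = 1.168 + (7.798 − 1)/177.8 + (4.920 − 1)/28.25 = 1.345
NF = 10 log₁₀(1.345) = 1.29 dB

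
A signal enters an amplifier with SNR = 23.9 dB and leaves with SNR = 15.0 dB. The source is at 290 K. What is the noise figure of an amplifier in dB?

8.9 dB

NF (dB) = SNR_in(dB) − SNR_out(dB) when the source is at T₀
NF = 23.9 − 15.0 = 8.9 dB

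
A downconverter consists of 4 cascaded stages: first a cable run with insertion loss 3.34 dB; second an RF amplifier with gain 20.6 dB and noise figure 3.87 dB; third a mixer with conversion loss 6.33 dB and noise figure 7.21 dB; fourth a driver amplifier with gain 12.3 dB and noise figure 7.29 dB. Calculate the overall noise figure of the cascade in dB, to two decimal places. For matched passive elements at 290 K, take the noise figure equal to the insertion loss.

Convert to linear (a loss of L dB is a gain of −L dB): F_i = 10^(NF_i/10), G_i = 10^(G_i,dB/10)
  Stage 1: F_1 = 10^(3.34/10) = 2.158, G_1 = 10^(−3.34/10) = 0.4634
  Stage 2: F_2 = 10^(3.87/10) = 2.438, G_2 = 10^(20.6/10) = 114.8
  Stage 3: F_3 = 10^(7.21/10) = 5.260, G_3 = 10^(−6.33/10) = 0.2328
  Stage 4: F_4 = 10^(7.29/10) = 5.358, G_4 = 10^(12.3/10) = 16.98
Friis cascade:
  F = 2.158 + (2.438 − 1)/0.4634 + (5.260 − 1)/53.21 + (5.358 − 1)/12.39 = 5.692
NF = 10 log₁₀(5.692) = 7.55 dB

7.55 dB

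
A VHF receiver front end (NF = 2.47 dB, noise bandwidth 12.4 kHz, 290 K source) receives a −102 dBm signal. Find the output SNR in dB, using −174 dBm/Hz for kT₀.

Noise floor: N = −174 + 10 log₁₀(B) + NF
10 log₁₀(1.24×10⁴) = 40.93 dB
N = −174 + 40.93 + 2.47 = −130.60 dBm
SNR = P_sig − N = −102 − (−130.60) = 28.60 dB → 28.6 dB

28.6 dB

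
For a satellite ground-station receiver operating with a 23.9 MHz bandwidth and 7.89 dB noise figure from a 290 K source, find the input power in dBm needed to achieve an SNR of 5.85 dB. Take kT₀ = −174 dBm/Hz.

−86.5 dBm

Sensitivity = −174 + 10 log₁₀(B) + NF + SNR_min
= −174 + 73.78 + 7.89 + 5.85
= −86.48 dBm → −86.5 dBm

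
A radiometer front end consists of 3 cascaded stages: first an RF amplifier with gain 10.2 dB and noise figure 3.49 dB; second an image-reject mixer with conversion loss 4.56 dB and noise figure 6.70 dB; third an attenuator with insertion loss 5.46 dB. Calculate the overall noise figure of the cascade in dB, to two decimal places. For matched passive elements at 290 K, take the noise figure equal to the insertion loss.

5.15 dB

Convert to linear (a loss of L dB is a gain of −L dB): F_i = 10^(NF_i/10), G_i = 10^(G_i,dB/10)
  Stage 1: F_1 = 10^(3.49/10) = 2.234, G_1 = 10^(10.2/10) = 10.47
  Stage 2: F_2 = 10^(6.70/10) = 4.677, G_2 = 10^(−4.56/10) = 0.3499
  Stage 3: F_3 = 10^(5.46/10) = 3.516, G_3 = 10^(−5.46/10) = 0.2844
Friis cascade:
  F = 2.234 + (4.677 − 1)/10.47 + (3.516 − 1)/3.664 = 3.271
NF = 10 log₁₀(3.271) = 5.15 dB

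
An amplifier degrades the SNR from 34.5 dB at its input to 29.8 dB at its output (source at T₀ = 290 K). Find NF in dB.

4.7 dB

NF (dB) = SNR_in(dB) − SNR_out(dB) when the source is at T₀
NF = 34.5 − 29.8 = 4.7 dB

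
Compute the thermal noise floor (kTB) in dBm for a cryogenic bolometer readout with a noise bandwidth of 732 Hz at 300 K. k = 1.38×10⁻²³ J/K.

−145.2 dBm

P_n = kTB = 1.38×10⁻²³ × 300 × 7.32×10² = 3.03×10⁻¹⁸ W
In dBm: 10 log₁₀(3.03×10⁻¹⁸ / 10⁻³) = −145.2 dBm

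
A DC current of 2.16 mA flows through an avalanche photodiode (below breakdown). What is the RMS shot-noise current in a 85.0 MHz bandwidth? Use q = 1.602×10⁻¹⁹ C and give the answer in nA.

I_n = √(2qI·B)
2qI·B = 2 × 1.602×10⁻¹⁹ × 2.16×10⁻³ × 8.50×10⁷ = 5.88×10⁻¹⁴ A²
I_n = √(5.88×10⁻¹⁴) = 2.43×10⁻⁷ A = 243 nA

243 nA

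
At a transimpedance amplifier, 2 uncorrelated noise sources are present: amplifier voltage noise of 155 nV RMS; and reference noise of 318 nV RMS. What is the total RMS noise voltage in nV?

Uncorrelated sources add in power (mean-square): V_tot = √(ΣV_i²)
V_tot = √[(1.55×10⁻⁷)² + (3.18×10⁻⁷)²] = 3.54×10⁻⁷ V = 354 nV

354 nV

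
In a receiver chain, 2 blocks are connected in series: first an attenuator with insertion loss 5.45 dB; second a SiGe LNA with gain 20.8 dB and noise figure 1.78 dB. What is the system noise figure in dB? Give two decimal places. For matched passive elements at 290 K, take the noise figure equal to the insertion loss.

Convert to linear (a loss of L dB is a gain of −L dB): F_i = 10^(NF_i/10), G_i = 10^(G_i,dB/10)
  Stage 1: F_1 = 10^(5.45/10) = 3.508, G_1 = 10^(−5.45/10) = 0.2851
  Stage 2: F_2 = 10^(1.78/10) = 1.507, G_2 = 10^(20.8/10) = 120.2
Friis cascade:
  F = 3.508 + (1.507 − 1)/0.2851 = 5.284
NF = 10 log₁₀(5.284) = 7.23 dB

7.23 dB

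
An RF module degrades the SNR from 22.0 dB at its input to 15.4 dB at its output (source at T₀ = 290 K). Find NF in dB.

NF (dB) = SNR_in(dB) − SNR_out(dB) when the source is at T₀
NF = 22.0 − 15.4 = 6.6 dB

6.6 dB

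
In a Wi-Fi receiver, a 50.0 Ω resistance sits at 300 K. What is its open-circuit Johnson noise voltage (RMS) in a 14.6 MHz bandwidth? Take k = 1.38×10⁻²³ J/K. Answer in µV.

V_n = √(4kTRB)
4kTRB = 4 × 1.38×10⁻²³ × 300 × 5.00×10¹ × 1.46×10⁷ = 1.21×10⁻¹¹ V²
V_n = √(1.21×10⁻¹¹) = 3.48×10⁻⁶ V = 3.48 µV

3.48 µV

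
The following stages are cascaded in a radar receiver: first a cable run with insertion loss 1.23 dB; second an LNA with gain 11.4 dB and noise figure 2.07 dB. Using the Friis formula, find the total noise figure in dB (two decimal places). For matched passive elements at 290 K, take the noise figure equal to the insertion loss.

Convert to linear (a loss of L dB is a gain of −L dB): F_i = 10^(NF_i/10), G_i = 10^(G_i,dB/10)
  Stage 1: F_1 = 10^(1.23/10) = 1.327, G_1 = 10^(−1.23/10) = 0.7534
  Stage 2: F_2 = 10^(2.07/10) = 1.611, G_2 = 10^(11.4/10) = 13.80
Friis cascade:
  F = 1.327 + (1.611 − 1)/0.7534 = 2.138
NF = 10 log₁₀(2.138) = 3.30 dB

3.30 dB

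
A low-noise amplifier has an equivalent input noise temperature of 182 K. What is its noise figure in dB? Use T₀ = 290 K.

F = 1 + T_e/T₀ = 1 + 182/290 = 1.62759
NF = 10 log₁₀(1.62759) = 2.12 dB

2.12 dB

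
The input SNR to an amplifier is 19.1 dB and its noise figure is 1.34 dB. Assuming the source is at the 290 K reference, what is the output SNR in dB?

17.76 dB

By definition F = SNR_in/SNR_out, so in dB: SNR_out = SNR_in − NF
SNR_out = 19.1 − 1.34 = 17.76 dB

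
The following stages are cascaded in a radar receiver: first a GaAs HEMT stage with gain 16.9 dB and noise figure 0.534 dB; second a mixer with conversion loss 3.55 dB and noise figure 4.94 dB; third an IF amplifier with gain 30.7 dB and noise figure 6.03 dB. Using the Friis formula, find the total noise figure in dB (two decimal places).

1.18 dB

Convert to linear (a loss of L dB is a gain of −L dB): F_i = 10^(NF_i/10), G_i = 10^(G_i,dB/10)
  Stage 1: F_1 = 10^(0.534/10) = 1.131, G_1 = 10^(16.9/10) = 48.98
  Stage 2: F_2 = 10^(4.94/10) = 3.119, G_2 = 10^(−3.55/10) = 0.4416
  Stage 3: F_3 = 10^(6.03/10) = 4.009, G_3 = 10^(30.7/10) = 1175
Friis cascade:
  F = 1.131 + (3.119 − 1)/48.98 + (4.009 − 1)/21.63 = 1.313
NF = 10 log₁₀(1.313) = 1.18 dB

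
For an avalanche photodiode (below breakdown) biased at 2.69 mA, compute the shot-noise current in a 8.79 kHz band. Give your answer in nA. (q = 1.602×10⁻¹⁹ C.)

I_n = √(2qI·B)
2qI·B = 2 × 1.602×10⁻¹⁹ × 2.69×10⁻³ × 8.79×10³ = 7.58×10⁻¹⁸ A²
I_n = √(7.58×10⁻¹⁸) = 2.75×10⁻⁹ A = 2.75 nA

2.75 nA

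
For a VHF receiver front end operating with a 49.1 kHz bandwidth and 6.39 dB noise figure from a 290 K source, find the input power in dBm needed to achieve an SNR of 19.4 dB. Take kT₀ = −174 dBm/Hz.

−101.3 dBm

Sensitivity = −174 + 10 log₁₀(B) + NF + SNR_min
= −174 + 46.91 + 6.39 + 19.4
= −101.30 dBm → −101.3 dBm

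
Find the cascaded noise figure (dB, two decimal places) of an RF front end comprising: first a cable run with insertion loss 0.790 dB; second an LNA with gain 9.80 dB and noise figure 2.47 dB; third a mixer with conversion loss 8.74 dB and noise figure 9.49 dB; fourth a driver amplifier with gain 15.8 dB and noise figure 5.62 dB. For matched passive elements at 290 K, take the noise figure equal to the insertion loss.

7.48 dB

Convert to linear (a loss of L dB is a gain of −L dB): F_i = 10^(NF_i/10), G_i = 10^(G_i,dB/10)
  Stage 1: F_1 = 10^(0.790/10) = 1.199, G_1 = 10^(−0.790/10) = 0.8337
  Stage 2: F_2 = 10^(2.47/10) = 1.766, G_2 = 10^(9.80/10) = 9.550
  Stage 3: F_3 = 10^(9.49/10) = 8.892, G_3 = 10^(−8.74/10) = 0.1337
  Stage 4: F_4 = 10^(5.62/10) = 3.648, G_4 = 10^(15.8/10) = 38.02
Friis cascade:
  F = 1.199 + (1.766 − 1)/0.8337 + (8.892 − 1)/7.962 + (3.648 − 1)/1.064 = 5.598
NF = 10 log₁₀(5.598) = 7.48 dB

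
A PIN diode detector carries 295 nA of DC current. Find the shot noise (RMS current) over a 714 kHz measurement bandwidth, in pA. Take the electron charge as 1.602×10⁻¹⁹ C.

260 pA

I_n = √(2qI·B)
2qI·B = 2 × 1.602×10⁻¹⁹ × 2.95×10⁻⁷ × 7.14×10⁵ = 6.75×10⁻²⁰ A²
I_n = √(6.75×10⁻²⁰) = 2.60×10⁻¹⁰ A = 260 pA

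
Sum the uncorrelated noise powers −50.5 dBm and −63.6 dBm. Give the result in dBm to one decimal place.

−50.3 dBm

Convert to linear, add, convert back:
P₁ = 8.91×10⁻⁹ W, P₂ = 4.37×10⁻¹⁰ W
P_tot = 9.35×10⁻⁹ W → 10 log₁₀(P_tot / 10⁻³) = −50.3 dBm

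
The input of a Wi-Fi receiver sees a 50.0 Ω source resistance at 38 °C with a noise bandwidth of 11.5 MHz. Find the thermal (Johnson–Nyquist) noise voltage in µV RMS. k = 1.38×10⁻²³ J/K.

3.14 µV

T = 38 °C + 273.15 = 311.15 K
V_n = √(4kTRB)
4kTRB = 4 × 1.38×10⁻²³ × 311.15 × 5.00×10¹ × 1.15×10⁷ = 9.88×10⁻¹² V²
V_n = √(9.88×10⁻¹²) = 3.14×10⁻⁶ V = 3.14 µV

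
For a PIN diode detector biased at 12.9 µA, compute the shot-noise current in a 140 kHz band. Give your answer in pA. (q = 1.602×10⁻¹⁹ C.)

761 pA

I_n = √(2qI·B)
2qI·B = 2 × 1.602×10⁻¹⁹ × 1.29×10⁻⁵ × 1.40×10⁵ = 5.79×10⁻¹⁹ A²
I_n = √(5.79×10⁻¹⁹) = 7.61×10⁻¹⁰ A = 761 pA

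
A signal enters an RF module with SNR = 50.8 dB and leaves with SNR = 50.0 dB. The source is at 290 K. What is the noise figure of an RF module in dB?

NF (dB) = SNR_in(dB) − SNR_out(dB) when the source is at T₀
NF = 50.8 − 50.0 = 0.8 dB

0.8 dB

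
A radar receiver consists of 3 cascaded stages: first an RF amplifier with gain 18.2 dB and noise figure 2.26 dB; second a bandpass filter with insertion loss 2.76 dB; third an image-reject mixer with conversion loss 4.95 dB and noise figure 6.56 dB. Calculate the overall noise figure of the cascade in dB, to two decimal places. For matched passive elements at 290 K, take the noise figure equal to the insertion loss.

Convert to linear (a loss of L dB is a gain of −L dB): F_i = 10^(NF_i/10), G_i = 10^(G_i,dB/10)
  Stage 1: F_1 = 10^(2.26/10) = 1.683, G_1 = 10^(18.2/10) = 66.07
  Stage 2: F_2 = 10^(2.76/10) = 1.888, G_2 = 10^(−2.76/10) = 0.5297
  Stage 3: F_3 = 10^(6.56/10) = 4.529, G_3 = 10^(−4.95/10) = 0.3199
Friis cascade:
  F = 1.683 + (1.888 − 1)/66.07 + (4.529 − 1)/34.99 = 1.797
NF = 10 log₁₀(1.797) = 2.55 dB

2.55 dB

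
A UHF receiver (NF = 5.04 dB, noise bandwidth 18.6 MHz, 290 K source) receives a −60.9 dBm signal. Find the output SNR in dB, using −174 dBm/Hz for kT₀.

Noise floor: N = −174 + 10 log₁₀(B) + NF
10 log₁₀(1.86×10⁷) = 72.7 dB
N = −174 + 72.7 + 5.04 = −96.26 dBm
SNR = P_sig − N = −60.9 − (−96.26) = 35.36 dB → 35.4 dB

35.4 dB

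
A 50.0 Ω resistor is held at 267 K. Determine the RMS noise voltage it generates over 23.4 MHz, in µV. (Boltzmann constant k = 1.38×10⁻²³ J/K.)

V_n = √(4kTRB)
4kTRB = 4 × 1.38×10⁻²³ × 267 × 5.00×10¹ × 2.34×10⁷ = 1.72×10⁻¹¹ V²
V_n = √(1.72×10⁻¹¹) = 4.15×10⁻⁶ V = 4.15 µV

4.15 µV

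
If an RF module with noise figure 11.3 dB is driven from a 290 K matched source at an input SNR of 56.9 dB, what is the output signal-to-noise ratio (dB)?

By definition F = SNR_in/SNR_out, so in dB: SNR_out = SNR_in − NF
SNR_out = 56.9 − 11.3 = 45.6 dB

45.6 dB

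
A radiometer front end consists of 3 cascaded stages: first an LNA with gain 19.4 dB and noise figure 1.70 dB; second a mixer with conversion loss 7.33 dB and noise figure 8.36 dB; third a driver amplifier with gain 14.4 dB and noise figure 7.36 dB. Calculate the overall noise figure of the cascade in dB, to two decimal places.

Convert to linear (a loss of L dB is a gain of −L dB): F_i = 10^(NF_i/10), G_i = 10^(G_i,dB/10)
  Stage 1: F_1 = 10^(1.70/10) = 1.479, G_1 = 10^(19.4/10) = 87.10
  Stage 2: F_2 = 10^(8.36/10) = 6.855, G_2 = 10^(−7.33/10) = 0.1849
  Stage 3: F_3 = 10^(7.36/10) = 5.445, G_3 = 10^(14.4/10) = 27.54
Friis cascade:
  F = 1.479 + (6.855 − 1)/87.10 + (5.445 − 1)/16.11 = 1.822
NF = 10 log₁₀(1.822) = 2.61 dB

2.61 dB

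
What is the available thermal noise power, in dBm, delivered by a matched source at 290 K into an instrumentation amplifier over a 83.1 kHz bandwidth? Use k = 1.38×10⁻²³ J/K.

−124.8 dBm

P_n = kTB = 1.38×10⁻²³ × 290 × 8.31×10⁴ = 3.33×10⁻¹⁶ W
In dBm: 10 log₁₀(3.33×10⁻¹⁶ / 10⁻³) = −124.8 dBm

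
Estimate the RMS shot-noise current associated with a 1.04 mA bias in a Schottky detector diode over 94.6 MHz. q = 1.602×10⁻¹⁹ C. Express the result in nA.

178 nA

I_n = √(2qI·B)
2qI·B = 2 × 1.602×10⁻¹⁹ × 1.04×10⁻³ × 9.46×10⁷ = 3.15×10⁻¹⁴ A²
I_n = √(3.15×10⁻¹⁴) = 1.78×10⁻⁷ A = 178 nA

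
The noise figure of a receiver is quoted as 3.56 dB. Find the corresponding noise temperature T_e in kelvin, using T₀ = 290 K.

368 K

F = 10^(3.56/10) = 2.26986
T_e = (F − 1)·T₀ = (2.26986 − 1) × 290 = 368 K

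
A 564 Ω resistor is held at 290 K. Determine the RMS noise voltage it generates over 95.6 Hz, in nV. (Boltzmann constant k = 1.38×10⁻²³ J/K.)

V_n = √(4kTRB)
4kTRB = 4 × 1.38×10⁻²³ × 290 × 5.64×10² × 9.56×10¹ = 8.63×10⁻¹⁶ V²
V_n = √(8.63×10⁻¹⁶) = 2.94×10⁻⁸ V = 29.4 nV

29.4 nV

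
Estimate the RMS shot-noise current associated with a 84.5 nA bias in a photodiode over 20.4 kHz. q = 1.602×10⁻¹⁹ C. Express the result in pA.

I_n = √(2qI·B)
2qI·B = 2 × 1.602×10⁻¹⁹ × 8.45×10⁻⁸ × 2.04×10⁴ = 5.52×10⁻²² A²
I_n = √(5.52×10⁻²²) = 2.35×10⁻¹¹ A = 23.5 pA

23.5 pA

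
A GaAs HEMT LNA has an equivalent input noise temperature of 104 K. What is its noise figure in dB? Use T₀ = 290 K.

1.33 dB

F = 1 + T_e/T₀ = 1 + 104/290 = 1.35862
NF = 10 log₁₀(1.35862) = 1.33 dB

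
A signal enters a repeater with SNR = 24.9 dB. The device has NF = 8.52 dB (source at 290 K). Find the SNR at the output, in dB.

16.38 dB

By definition F = SNR_in/SNR_out, so in dB: SNR_out = SNR_in − NF
SNR_out = 24.9 − 8.52 = 16.38 dB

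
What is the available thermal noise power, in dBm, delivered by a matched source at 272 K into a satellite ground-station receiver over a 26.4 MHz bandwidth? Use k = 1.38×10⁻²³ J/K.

−100.0 dBm

P_n = kTB = 1.38×10⁻²³ × 272 × 2.64×10⁷ = 9.91×10⁻¹⁴ W
In dBm: 10 log₁₀(9.91×10⁻¹⁴ / 10⁻³) = −100.0 dBm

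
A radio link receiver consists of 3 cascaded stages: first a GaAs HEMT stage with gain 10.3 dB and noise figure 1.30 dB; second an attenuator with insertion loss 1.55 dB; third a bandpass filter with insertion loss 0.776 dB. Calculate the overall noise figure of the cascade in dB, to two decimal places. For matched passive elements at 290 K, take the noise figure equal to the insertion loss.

1.51 dB

Convert to linear (a loss of L dB is a gain of −L dB): F_i = 10^(NF_i/10), G_i = 10^(G_i,dB/10)
  Stage 1: F_1 = 10^(1.30/10) = 1.349, G_1 = 10^(10.3/10) = 10.72
  Stage 2: F_2 = 10^(1.55/10) = 1.429, G_2 = 10^(−1.55/10) = 0.6998
  Stage 3: F_3 = 10^(0.776/10) = 1.196, G_3 = 10^(−0.776/10) = 0.8364
Friis cascade:
  F = 1.349 + (1.429 − 1)/10.72 + (1.196 − 1)/7.499 = 1.415
NF = 10 log₁₀(1.415) = 1.51 dB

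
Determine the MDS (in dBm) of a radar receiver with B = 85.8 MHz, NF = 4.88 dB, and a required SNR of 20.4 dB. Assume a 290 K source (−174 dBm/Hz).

−69.4 dBm

Sensitivity = −174 + 10 log₁₀(B) + NF + SNR_min
= −174 + 79.33 + 4.88 + 20.4
= −69.39 dBm → −69.4 dBm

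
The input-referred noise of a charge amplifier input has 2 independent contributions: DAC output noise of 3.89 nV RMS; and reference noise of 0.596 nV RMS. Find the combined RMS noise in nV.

3.94 nV

Uncorrelated sources add in power (mean-square): V_tot = √(ΣV_i²)
V_tot = √[(3.89×10⁻⁹)² + (5.96×10⁻¹⁰)²] = 3.94×10⁻⁹ V = 3.94 nV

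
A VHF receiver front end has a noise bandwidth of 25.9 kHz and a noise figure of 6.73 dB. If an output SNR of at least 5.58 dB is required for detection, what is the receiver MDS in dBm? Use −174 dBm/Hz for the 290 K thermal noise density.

Sensitivity = −174 + 10 log₁₀(B) + NF + SNR_min
= −174 + 44.13 + 6.73 + 5.58
= −117.56 dBm → −117.6 dBm

−117.6 dBm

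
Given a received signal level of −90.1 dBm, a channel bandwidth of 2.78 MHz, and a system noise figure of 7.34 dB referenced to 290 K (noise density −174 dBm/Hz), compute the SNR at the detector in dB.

Noise floor: N = −174 + 10 log₁₀(B) + NF
10 log₁₀(2.78×10⁶) = 64.44 dB
N = −174 + 64.44 + 7.34 = −102.22 dBm
SNR = P_sig − N = −90.1 − (−102.22) = 12.12 dB → 12.1 dB

12.1 dB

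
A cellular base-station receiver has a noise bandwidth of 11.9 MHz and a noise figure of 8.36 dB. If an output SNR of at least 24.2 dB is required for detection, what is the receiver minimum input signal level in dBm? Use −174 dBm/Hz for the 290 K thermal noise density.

Sensitivity = −174 + 10 log₁₀(B) + NF + SNR_min
= −174 + 70.76 + 8.36 + 24.2
= −70.68 dBm → −70.7 dBm

−70.7 dBm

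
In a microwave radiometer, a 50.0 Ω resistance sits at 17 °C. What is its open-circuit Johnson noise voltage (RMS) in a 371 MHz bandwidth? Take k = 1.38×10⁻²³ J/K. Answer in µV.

17.2 µV

T = 17 °C + 273.15 = 290.15 K
V_n = √(4kTRB)
4kTRB = 4 × 1.38×10⁻²³ × 290.15 × 5.00×10¹ × 3.71×10⁸ = 2.97×10⁻¹⁰ V²
V_n = √(2.97×10⁻¹⁰) = 1.72×10⁻⁵ V = 17.2 µV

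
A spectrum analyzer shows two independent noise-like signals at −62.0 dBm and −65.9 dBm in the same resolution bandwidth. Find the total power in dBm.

−60.5 dBm

Convert to linear, add, convert back:
P₁ = 6.31×10⁻¹⁰ W, P₂ = 2.57×10⁻¹⁰ W
P_tot = 8.88×10⁻¹⁰ W → 10 log₁₀(P_tot / 10⁻³) = −60.5 dBm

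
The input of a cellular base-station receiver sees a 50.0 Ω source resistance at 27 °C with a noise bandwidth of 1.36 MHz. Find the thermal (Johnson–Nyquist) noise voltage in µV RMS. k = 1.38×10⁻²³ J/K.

T = 27 °C + 273.15 = 300.15 K
V_n = √(4kTRB)
4kTRB = 4 × 1.38×10⁻²³ × 300.15 × 5.00×10¹ × 1.36×10⁶ = 1.13×10⁻¹² V²
V_n = √(1.13×10⁻¹²) = 1.06×10⁻⁶ V = 1.06 µV

1.06 µV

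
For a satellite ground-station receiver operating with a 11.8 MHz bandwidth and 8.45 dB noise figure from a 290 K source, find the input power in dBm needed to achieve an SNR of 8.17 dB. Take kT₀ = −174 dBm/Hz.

Sensitivity = −174 + 10 log₁₀(B) + NF + SNR_min
= −174 + 70.72 + 8.45 + 8.17
= −86.66 dBm → −86.7 dBm

−86.7 dBm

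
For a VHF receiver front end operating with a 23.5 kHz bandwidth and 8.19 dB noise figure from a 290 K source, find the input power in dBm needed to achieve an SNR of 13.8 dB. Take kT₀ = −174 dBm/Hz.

−108.3 dBm

Sensitivity = −174 + 10 log₁₀(B) + NF + SNR_min
= −174 + 43.71 + 8.19 + 13.8
= −108.30 dBm → −108.3 dBm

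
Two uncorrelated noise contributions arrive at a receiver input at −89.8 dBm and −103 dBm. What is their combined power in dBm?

Convert to linear, add, convert back:
P₁ = 1.05×10⁻¹² W, P₂ = 5.01×10⁻¹⁴ W
P_tot = 1.10×10⁻¹² W → 10 log₁₀(P_tot / 10⁻³) = −89.6 dBm

−89.6 dBm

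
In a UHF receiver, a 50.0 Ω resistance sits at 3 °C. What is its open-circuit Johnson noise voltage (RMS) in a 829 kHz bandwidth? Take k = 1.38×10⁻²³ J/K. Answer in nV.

795 nV

T = 3 °C + 273.15 = 276.15 K
V_n = √(4kTRB)
4kTRB = 4 × 1.38×10⁻²³ × 276.15 × 5.00×10¹ × 8.29×10⁵ = 6.32×10⁻¹³ V²
V_n = √(6.32×10⁻¹³) = 7.95×10⁻⁷ V = 795 nV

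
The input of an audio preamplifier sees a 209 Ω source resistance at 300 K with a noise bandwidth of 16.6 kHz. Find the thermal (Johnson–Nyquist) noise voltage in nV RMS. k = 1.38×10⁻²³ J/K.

V_n = √(4kTRB)
4kTRB = 4 × 1.38×10⁻²³ × 300 × 2.09×10² × 1.66×10⁴ = 5.75×10⁻¹⁴ V²
V_n = √(5.75×10⁻¹⁴) = 2.40×10⁻⁷ V = 240 nV

240 nV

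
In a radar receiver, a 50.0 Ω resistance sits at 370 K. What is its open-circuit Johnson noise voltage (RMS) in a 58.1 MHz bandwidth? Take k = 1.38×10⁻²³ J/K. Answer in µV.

7.70 µV

V_n = √(4kTRB)
4kTRB = 4 × 1.38×10⁻²³ × 370 × 5.00×10¹ × 5.81×10⁷ = 5.93×10⁻¹¹ V²
V_n = √(5.93×10⁻¹¹) = 7.70×10⁻⁶ V = 7.70 µV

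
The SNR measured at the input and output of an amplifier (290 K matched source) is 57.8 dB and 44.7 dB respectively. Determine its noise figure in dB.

13.1 dB

NF (dB) = SNR_in(dB) − SNR_out(dB) when the source is at T₀
NF = 57.8 − 44.7 = 13.1 dB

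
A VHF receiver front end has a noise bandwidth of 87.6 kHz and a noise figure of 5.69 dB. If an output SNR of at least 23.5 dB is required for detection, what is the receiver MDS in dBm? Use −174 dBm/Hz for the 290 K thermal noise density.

Sensitivity = −174 + 10 log₁₀(B) + NF + SNR_min
= −174 + 49.43 + 5.69 + 23.5
= −95.38 dBm → −95.4 dBm

−95.4 dBm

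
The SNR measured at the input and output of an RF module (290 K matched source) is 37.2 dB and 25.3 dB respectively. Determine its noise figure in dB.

11.9 dB

NF (dB) = SNR_in(dB) − SNR_out(dB) when the source is at T₀
NF = 37.2 − 25.3 = 11.9 dB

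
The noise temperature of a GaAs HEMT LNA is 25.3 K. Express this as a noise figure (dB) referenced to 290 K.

0.363 dB

F = 1 + T_e/T₀ = 1 + 25.3/290 = 1.08724
NF = 10 log₁₀(1.08724) = 0.363 dB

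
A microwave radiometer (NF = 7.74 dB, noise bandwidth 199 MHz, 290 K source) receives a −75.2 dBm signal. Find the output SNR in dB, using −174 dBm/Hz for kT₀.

Noise floor: N = −174 + 10 log₁₀(B) + NF
10 log₁₀(1.99×10⁸) = 82.99 dB
N = −174 + 82.99 + 7.74 = −83.27 dBm
SNR = P_sig − N = −75.2 − (−83.27) = 8.07 dB → 8.1 dB

8.1 dB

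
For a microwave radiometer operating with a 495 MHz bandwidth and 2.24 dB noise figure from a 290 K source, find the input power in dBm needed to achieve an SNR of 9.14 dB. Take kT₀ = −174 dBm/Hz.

Sensitivity = −174 + 10 log₁₀(B) + NF + SNR_min
= −174 + 86.95 + 2.24 + 9.14
= −75.67 dBm → −75.7 dBm

−75.7 dBm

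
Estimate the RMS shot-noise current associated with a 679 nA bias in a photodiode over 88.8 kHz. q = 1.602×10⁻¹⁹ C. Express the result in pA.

I_n = √(2qI·B)
2qI·B = 2 × 1.602×10⁻¹⁹ × 6.79×10⁻⁷ × 8.88×10⁴ = 1.93×10⁻²⁰ A²
I_n = √(1.93×10⁻²⁰) = 1.39×10⁻¹⁰ A = 139 pA

139 pA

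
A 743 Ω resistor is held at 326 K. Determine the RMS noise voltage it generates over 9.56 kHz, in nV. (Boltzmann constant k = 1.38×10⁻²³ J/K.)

358 nV

V_n = √(4kTRB)
4kTRB = 4 × 1.38×10⁻²³ × 326 × 7.43×10² × 9.56×10³ = 1.28×10⁻¹³ V²
V_n = √(1.28×10⁻¹³) = 3.58×10⁻⁷ V = 358 nV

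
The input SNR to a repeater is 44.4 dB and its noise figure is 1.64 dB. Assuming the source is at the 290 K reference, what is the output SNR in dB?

42.76 dB

By definition F = SNR_in/SNR_out, so in dB: SNR_out = SNR_in − NF
SNR_out = 44.4 − 1.64 = 42.76 dB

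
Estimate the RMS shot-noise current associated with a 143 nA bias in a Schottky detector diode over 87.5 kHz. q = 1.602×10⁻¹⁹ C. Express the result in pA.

63.3 pA

I_n = √(2qI·B)
2qI·B = 2 × 1.602×10⁻¹⁹ × 1.43×10⁻⁷ × 8.75×10⁴ = 4.01×10⁻²¹ A²
I_n = √(4.01×10⁻²¹) = 6.33×10⁻¹¹ A = 63.3 pA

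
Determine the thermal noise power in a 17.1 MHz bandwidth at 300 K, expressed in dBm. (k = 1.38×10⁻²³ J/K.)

−101.5 dBm

P_n = kTB = 1.38×10⁻²³ × 300 × 1.71×10⁷ = 7.08×10⁻¹⁴ W
In dBm: 10 log₁₀(7.08×10⁻¹⁴ / 10⁻³) = −101.5 dBm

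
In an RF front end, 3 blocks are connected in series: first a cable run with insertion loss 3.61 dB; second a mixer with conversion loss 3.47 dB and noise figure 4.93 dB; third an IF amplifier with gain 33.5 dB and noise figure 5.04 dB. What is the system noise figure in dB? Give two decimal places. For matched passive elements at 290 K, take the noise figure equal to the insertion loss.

12.63 dB

Convert to linear (a loss of L dB is a gain of −L dB): F_i = 10^(NF_i/10), G_i = 10^(G_i,dB/10)
  Stage 1: F_1 = 10^(3.61/10) = 2.296, G_1 = 10^(−3.61/10) = 0.4355
  Stage 2: F_2 = 10^(4.93/10) = 3.112, G_2 = 10^(−3.47/10) = 0.4498
  Stage 3: F_3 = 10^(5.04/10) = 3.192, G_3 = 10^(33.5/10) = 2239
Friis cascade:
  F = 2.296 + (3.112 − 1)/0.4355 + (3.192 − 1)/0.1959 = 18.33
NF = 10 log₁₀(18.33) = 12.63 dB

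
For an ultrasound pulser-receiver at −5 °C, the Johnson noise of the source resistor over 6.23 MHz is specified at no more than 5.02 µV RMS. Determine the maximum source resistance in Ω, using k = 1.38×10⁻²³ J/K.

T = −5 °C + 273.15 = 268.15 K
Johnson–Nyquist: V_n = √(4kTRB) ⇒ R = V_n² / (4kTB)
4kTB = 4 × 1.38×10⁻²³ × 268.15 × 6.23×10⁶ = 9.22×10⁻¹⁴
R = (5.02×10⁻⁶)² / 9.22×10⁻¹⁴ = 2.73×10² Ω = 273 Ω

273 Ω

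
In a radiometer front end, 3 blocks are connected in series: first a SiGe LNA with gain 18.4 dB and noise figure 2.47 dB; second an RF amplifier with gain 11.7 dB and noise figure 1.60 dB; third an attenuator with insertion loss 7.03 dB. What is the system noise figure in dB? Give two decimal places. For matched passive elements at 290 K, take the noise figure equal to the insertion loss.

2.50 dB

Convert to linear (a loss of L dB is a gain of −L dB): F_i = 10^(NF_i/10), G_i = 10^(G_i,dB/10)
  Stage 1: F_1 = 10^(2.47/10) = 1.766, G_1 = 10^(18.4/10) = 69.18
  Stage 2: F_2 = 10^(1.60/10) = 1.445, G_2 = 10^(11.7/10) = 14.79
  Stage 3: F_3 = 10^(7.03/10) = 5.047, G_3 = 10^(−7.03/10) = 0.1982
Friis cascade:
  F = 1.766 + (1.445 − 1)/69.18 + (5.047 − 1)/1023 = 1.776
NF = 10 log₁₀(1.776) = 2.50 dB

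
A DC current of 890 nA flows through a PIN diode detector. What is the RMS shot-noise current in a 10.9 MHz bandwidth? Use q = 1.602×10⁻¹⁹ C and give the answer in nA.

1.76 nA

I_n = √(2qI·B)
2qI·B = 2 × 1.602×10⁻¹⁹ × 8.90×10⁻⁷ × 1.09×10⁷ = 3.11×10⁻¹⁸ A²
I_n = √(3.11×10⁻¹⁸) = 1.76×10⁻⁹ A = 1.76 nA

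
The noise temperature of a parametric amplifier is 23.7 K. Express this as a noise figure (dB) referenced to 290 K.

F = 1 + T_e/T₀ = 1 + 23.7/290 = 1.08172
NF = 10 log₁₀(1.08172) = 0.341 dB

0.341 dB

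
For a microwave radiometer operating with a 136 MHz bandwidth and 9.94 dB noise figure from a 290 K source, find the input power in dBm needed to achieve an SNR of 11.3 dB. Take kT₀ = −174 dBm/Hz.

−71.4 dBm

Sensitivity = −174 + 10 log₁₀(B) + NF + SNR_min
= −174 + 81.34 + 9.94 + 11.3
= −71.42 dBm → −71.4 dBm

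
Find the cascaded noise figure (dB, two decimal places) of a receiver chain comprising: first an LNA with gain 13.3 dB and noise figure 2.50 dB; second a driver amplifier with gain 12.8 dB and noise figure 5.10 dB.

Convert to linear (a loss of L dB is a gain of −L dB): F_i = 10^(NF_i/10), G_i = 10^(G_i,dB/10)
  Stage 1: F_1 = 10^(2.50/10) = 1.778, G_1 = 10^(13.3/10) = 21.38
  Stage 2: F_2 = 10^(5.10/10) = 3.236, G_2 = 10^(12.8/10) = 19.05
Friis cascade:
  F = 1.778 + (3.236 − 1)/21.38 = 1.883
NF = 10 log₁₀(1.883) = 2.75 dB

2.75 dB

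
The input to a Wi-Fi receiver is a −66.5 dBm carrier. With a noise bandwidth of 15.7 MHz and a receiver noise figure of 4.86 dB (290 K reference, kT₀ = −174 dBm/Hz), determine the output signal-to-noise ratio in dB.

30.7 dB

Noise floor: N = −174 + 10 log₁₀(B) + NF
10 log₁₀(1.57×10⁷) = 71.96 dB
N = −174 + 71.96 + 4.86 = −97.18 dBm
SNR = P_sig − N = −66.5 − (−97.18) = 30.68 dB → 30.7 dB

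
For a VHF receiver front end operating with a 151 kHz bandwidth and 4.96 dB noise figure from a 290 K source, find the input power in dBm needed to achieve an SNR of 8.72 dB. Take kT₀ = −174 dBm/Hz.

Sensitivity = −174 + 10 log₁₀(B) + NF + SNR_min
= −174 + 51.79 + 4.96 + 8.72
= −108.53 dBm → −108.5 dBm

−108.5 dBm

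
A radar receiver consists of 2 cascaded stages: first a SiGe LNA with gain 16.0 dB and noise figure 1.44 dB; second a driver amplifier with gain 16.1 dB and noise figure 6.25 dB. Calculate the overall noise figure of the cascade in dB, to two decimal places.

Convert to linear (a loss of L dB is a gain of −L dB): F_i = 10^(NF_i/10), G_i = 10^(G_i,dB/10)
  Stage 1: F_1 = 10^(1.44/10) = 1.393, G_1 = 10^(16.0/10) = 39.81
  Stage 2: F_2 = 10^(6.25/10) = 4.217, G_2 = 10^(16.1/10) = 40.74
Friis cascade:
  F = 1.393 + (4.217 − 1)/39.81 = 1.474
NF = 10 log₁₀(1.474) = 1.68 dB

1.68 dB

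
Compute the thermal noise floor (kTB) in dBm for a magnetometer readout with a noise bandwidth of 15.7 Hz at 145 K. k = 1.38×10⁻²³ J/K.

−165.0 dBm

P_n = kTB = 1.38×10⁻²³ × 145 × 1.57×10¹ = 3.14×10⁻²⁰ W
In dBm: 10 log₁₀(3.14×10⁻²⁰ / 10⁻³) = −165.0 dBm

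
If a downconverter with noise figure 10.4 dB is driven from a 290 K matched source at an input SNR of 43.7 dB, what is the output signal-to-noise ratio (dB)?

33.3 dB

By definition F = SNR_in/SNR_out, so in dB: SNR_out = SNR_in − NF
SNR_out = 43.7 − 10.4 = 33.3 dB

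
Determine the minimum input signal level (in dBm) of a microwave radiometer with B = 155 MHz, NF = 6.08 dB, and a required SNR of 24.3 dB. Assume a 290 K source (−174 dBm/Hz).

Sensitivity = −174 + 10 log₁₀(B) + NF + SNR_min
= −174 + 81.9 + 6.08 + 24.3
= −61.72 dBm → −61.7 dBm

−61.7 dBm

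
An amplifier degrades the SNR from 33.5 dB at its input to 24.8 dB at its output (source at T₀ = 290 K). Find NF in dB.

NF (dB) = SNR_in(dB) − SNR_out(dB) when the source is at T₀
NF = 33.5 − 24.8 = 8.7 dB

8.7 dB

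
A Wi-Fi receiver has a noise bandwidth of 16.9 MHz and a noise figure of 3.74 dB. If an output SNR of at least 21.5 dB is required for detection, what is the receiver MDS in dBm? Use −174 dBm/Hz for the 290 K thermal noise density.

Sensitivity = −174 + 10 log₁₀(B) + NF + SNR_min
= −174 + 72.28 + 3.74 + 21.5
= −76.48 dBm → −76.5 dBm

−76.5 dBm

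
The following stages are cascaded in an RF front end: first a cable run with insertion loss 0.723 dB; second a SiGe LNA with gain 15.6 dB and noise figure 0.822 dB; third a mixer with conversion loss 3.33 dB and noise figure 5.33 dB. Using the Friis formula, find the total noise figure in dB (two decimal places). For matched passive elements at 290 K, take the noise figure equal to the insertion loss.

1.78 dB

Convert to linear (a loss of L dB is a gain of −L dB): F_i = 10^(NF_i/10), G_i = 10^(G_i,dB/10)
  Stage 1: F_1 = 10^(0.723/10) = 1.181, G_1 = 10^(−0.723/10) = 0.8466
  Stage 2: F_2 = 10^(0.822/10) = 1.208, G_2 = 10^(15.6/10) = 36.31
  Stage 3: F_3 = 10^(5.33/10) = 3.412, G_3 = 10^(−3.33/10) = 0.4645
Friis cascade:
  F = 1.181 + (1.208 − 1)/0.8466 + (3.412 − 1)/30.74 = 1.506
NF = 10 log₁₀(1.506) = 1.78 dB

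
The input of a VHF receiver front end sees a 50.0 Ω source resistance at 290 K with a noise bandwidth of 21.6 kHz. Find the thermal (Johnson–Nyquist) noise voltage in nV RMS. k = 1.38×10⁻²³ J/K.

131 nV

V_n = √(4kTRB)
4kTRB = 4 × 1.38×10⁻²³ × 290 × 5.00×10¹ × 2.16×10⁴ = 1.73×10⁻¹⁴ V²
V_n = √(1.73×10⁻¹⁴) = 1.31×10⁻⁷ V = 131 nV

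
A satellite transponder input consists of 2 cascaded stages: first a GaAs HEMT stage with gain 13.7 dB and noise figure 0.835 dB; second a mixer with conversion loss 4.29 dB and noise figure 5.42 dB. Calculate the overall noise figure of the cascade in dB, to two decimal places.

1.20 dB

Convert to linear (a loss of L dB is a gain of −L dB): F_i = 10^(NF_i/10), G_i = 10^(G_i,dB/10)
  Stage 1: F_1 = 10^(0.835/10) = 1.212, G_1 = 10^(13.7/10) = 23.44
  Stage 2: F_2 = 10^(5.42/10) = 3.483, G_2 = 10^(−4.29/10) = 0.3724
Friis cascade:
  F = 1.212 + (3.483 − 1)/23.44 = 1.318
NF = 10 log₁₀(1.318) = 1.20 dB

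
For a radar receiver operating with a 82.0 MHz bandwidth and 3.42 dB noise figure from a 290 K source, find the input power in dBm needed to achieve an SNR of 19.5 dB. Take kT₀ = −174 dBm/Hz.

Sensitivity = −174 + 10 log₁₀(B) + NF + SNR_min
= −174 + 79.14 + 3.42 + 19.5
= −71.94 dBm → −71.9 dBm

−71.9 dBm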